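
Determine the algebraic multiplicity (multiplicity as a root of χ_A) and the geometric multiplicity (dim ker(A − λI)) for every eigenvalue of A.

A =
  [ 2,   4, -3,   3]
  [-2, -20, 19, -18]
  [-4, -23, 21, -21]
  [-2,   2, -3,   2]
λ = 0: alg = 3, geom = 1; λ = 5: alg = 1, geom = 1

Step 1 — factor the characteristic polynomial to read off the algebraic multiplicities:
  χ_A(x) = x^3*(x - 5)

Step 2 — compute geometric multiplicities via the rank-nullity identity g(λ) = n − rank(A − λI):
  rank(A − (0)·I) = 3, so dim ker(A − (0)·I) = n − 3 = 1
  rank(A − (5)·I) = 3, so dim ker(A − (5)·I) = n − 3 = 1

Summary:
  λ = 0: algebraic multiplicity = 3, geometric multiplicity = 1
  λ = 5: algebraic multiplicity = 1, geometric multiplicity = 1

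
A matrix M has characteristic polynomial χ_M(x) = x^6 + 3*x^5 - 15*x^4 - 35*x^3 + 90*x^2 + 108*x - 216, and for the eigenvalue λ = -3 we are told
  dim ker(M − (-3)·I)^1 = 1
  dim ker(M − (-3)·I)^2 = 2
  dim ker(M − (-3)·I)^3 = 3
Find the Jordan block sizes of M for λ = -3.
Block sizes for λ = -3: [3]

From the dimensions of kernels of powers, the number of Jordan blocks of size at least j is d_j − d_{j−1} where d_j = dim ker(N^j) (with d_0 = 0). Computing the differences gives [1, 1, 1].
The number of blocks of size exactly k is (#blocks of size ≥ k) − (#blocks of size ≥ k + 1), so the partition is: 1 block(s) of size 3.
In nonincreasing order the block sizes are [3].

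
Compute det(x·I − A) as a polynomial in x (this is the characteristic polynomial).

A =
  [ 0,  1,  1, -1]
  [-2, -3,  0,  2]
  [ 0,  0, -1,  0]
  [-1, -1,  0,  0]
x^4 + 4*x^3 + 6*x^2 + 4*x + 1

Expanding det(x·I − A) (e.g. by cofactor expansion or by noting that A is similar to its Jordan form J, which has the same characteristic polynomial as A) gives
  χ_A(x) = x^4 + 4*x^3 + 6*x^2 + 4*x + 1
which factors as (x + 1)^4. The eigenvalues (with algebraic multiplicities) are λ = -1 with multiplicity 4.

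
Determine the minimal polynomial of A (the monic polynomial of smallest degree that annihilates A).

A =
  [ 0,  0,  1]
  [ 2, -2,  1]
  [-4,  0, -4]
x^2 + 4*x + 4

The characteristic polynomial is χ_A(x) = (x + 2)^3, so the eigenvalues are known. The minimal polynomial is
  m_A(x) = Π_λ (x − λ)^{k_λ}
where k_λ is the size of the *largest* Jordan block for λ (equivalently, the smallest k with (A − λI)^k v = 0 for every generalised eigenvector v of λ).

  λ = -2: largest Jordan block has size 2, contributing (x + 2)^2

So m_A(x) = (x + 2)^2 = x^2 + 4*x + 4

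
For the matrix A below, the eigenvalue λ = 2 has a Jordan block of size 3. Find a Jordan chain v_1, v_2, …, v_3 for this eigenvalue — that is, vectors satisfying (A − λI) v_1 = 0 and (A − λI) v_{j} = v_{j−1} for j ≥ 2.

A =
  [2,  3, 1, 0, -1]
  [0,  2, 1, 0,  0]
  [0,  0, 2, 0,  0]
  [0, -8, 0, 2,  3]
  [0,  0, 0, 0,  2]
A Jordan chain for λ = 2 of length 3:
v_1 = (3, 0, 0, -8, 0)ᵀ
v_2 = (1, 1, 0, 0, 0)ᵀ
v_3 = (0, 0, 1, 0, 0)ᵀ

Let N = A − (2)·I. We want v_3 with N^3 v_3 = 0 but N^2 v_3 ≠ 0; then v_{j-1} := N · v_j for j = 3, …, 2.

Pick v_3 = (0, 0, 1, 0, 0)ᵀ.
Then v_2 = N · v_3 = (1, 1, 0, 0, 0)ᵀ.
Then v_1 = N · v_2 = (3, 0, 0, -8, 0)ᵀ.

Sanity check: (A − (2)·I) v_1 = (0, 0, 0, 0, 0)ᵀ = 0. ✓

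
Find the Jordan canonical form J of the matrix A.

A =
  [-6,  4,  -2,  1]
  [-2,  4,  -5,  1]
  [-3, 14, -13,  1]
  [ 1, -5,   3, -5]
J_3(-5) ⊕ J_1(-5)

The characteristic polynomial is
  det(x·I − A) = x^4 + 20*x^3 + 150*x^2 + 500*x + 625 = (x + 5)^4

Eigenvalues and multiplicities (the geometric multiplicity of λ is n − rank(A − λI), which equals the number of Jordan blocks for λ):
  λ = -5: algebraic multiplicity = 4, geometric multiplicity = 2

Determining the block sizes for each eigenvalue:
  λ = -5: with am = 4 and gm = 2, the partition is not yet determined (e.g. several partitions of 4 into 2 parts exist). Let N = A − (-5)·I. Computing rank(N^1) = 2, rank(N^2) = 1, rank(N^3) = 0; the number of blocks of size ≥ j is rank(N^{j−1}) − rank(N^j), giving [2, 1, 1]. So we have 1 block(s) of size 3, 1 block(s) of size 1 → block sizes [3, 1]

Assembling the blocks gives a Jordan form
J =
  [-5,  1,  0,  0]
  [ 0, -5,  1,  0]
  [ 0,  0, -5,  0]
  [ 0,  0,  0, -5]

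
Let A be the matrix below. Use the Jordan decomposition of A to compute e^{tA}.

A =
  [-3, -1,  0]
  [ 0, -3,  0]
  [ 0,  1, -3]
e^{tA} =
  [exp(-3*t), -t*exp(-3*t), 0]
  [0, exp(-3*t), 0]
  [0, t*exp(-3*t), exp(-3*t)]

Strategy: write A = P · J · P⁻¹ where J is a Jordan canonical form, so e^{tA} = P · e^{tJ} · P⁻¹, and e^{tJ} can be computed block-by-block.

A has Jordan form
J =
  [-3,  1,  0]
  [ 0, -3,  0]
  [ 0,  0, -3]
(up to reordering of blocks).

Per-block formulas:
  For a 2×2 Jordan block J_2(-3): exp(t · J_2(-3)) = e^(-3t)·(I + t·N), where N is the 2×2 nilpotent shift.
  For a 1×1 block at λ = -3: exp(t · [-3]) = [e^(-3t)].

After assembling e^{tJ} and conjugating by P, we get:

e^{tA} =
  [exp(-3*t), -t*exp(-3*t), 0]
  [0, exp(-3*t), 0]
  [0, t*exp(-3*t), exp(-3*t)]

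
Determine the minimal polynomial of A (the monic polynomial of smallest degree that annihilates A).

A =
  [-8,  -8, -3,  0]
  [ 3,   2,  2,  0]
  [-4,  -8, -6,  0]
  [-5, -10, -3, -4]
x^3 + 12*x^2 + 48*x + 64

The characteristic polynomial is χ_A(x) = (x + 4)^4, so the eigenvalues are known. The minimal polynomial is
  m_A(x) = Π_λ (x − λ)^{k_λ}
where k_λ is the size of the *largest* Jordan block for λ (equivalently, the smallest k with (A − λI)^k v = 0 for every generalised eigenvector v of λ).

  λ = -4: largest Jordan block has size 3, contributing (x + 4)^3

So m_A(x) = (x + 4)^3 = x^3 + 12*x^2 + 48*x + 64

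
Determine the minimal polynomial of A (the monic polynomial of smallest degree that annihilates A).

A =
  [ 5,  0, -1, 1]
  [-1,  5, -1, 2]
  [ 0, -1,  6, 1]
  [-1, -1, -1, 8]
x^2 - 12*x + 36

The characteristic polynomial is χ_A(x) = (x - 6)^4, so the eigenvalues are known. The minimal polynomial is
  m_A(x) = Π_λ (x − λ)^{k_λ}
where k_λ is the size of the *largest* Jordan block for λ (equivalently, the smallest k with (A − λI)^k v = 0 for every generalised eigenvector v of λ).

  λ = 6: largest Jordan block has size 2, contributing (x − 6)^2

So m_A(x) = (x - 6)^2 = x^2 - 12*x + 36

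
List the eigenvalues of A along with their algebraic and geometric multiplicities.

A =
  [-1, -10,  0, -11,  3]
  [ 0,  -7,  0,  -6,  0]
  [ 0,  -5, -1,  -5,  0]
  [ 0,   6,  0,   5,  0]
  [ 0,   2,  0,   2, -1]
λ = -1: alg = 5, geom = 3

Step 1 — factor the characteristic polynomial to read off the algebraic multiplicities:
  χ_A(x) = (x + 1)^5

Step 2 — compute geometric multiplicities via the rank-nullity identity g(λ) = n − rank(A − λI):
  rank(A − (-1)·I) = 2, so dim ker(A − (-1)·I) = n − 2 = 3

Summary:
  λ = -1: algebraic multiplicity = 5, geometric multiplicity = 3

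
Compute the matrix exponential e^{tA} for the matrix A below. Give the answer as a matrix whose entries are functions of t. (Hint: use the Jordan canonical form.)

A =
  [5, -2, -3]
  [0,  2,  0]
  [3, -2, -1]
e^{tA} =
  [3*t*exp(2*t) + exp(2*t), -2*t*exp(2*t), -3*t*exp(2*t)]
  [0, exp(2*t), 0]
  [3*t*exp(2*t), -2*t*exp(2*t), -3*t*exp(2*t) + exp(2*t)]

Strategy: write A = P · J · P⁻¹ where J is a Jordan canonical form, so e^{tA} = P · e^{tJ} · P⁻¹, and e^{tJ} can be computed block-by-block.

A has Jordan form
J =
  [2, 1, 0]
  [0, 2, 0]
  [0, 0, 2]
(up to reordering of blocks).

Per-block formulas:
  For a 1×1 block at λ = 2: exp(t · [2]) = [e^(2t)].
  For a 2×2 Jordan block J_2(2): exp(t · J_2(2)) = e^(2t)·(I + t·N), where N is the 2×2 nilpotent shift.

After assembling e^{tJ} and conjugating by P, we get:

e^{tA} =
  [3*t*exp(2*t) + exp(2*t), -2*t*exp(2*t), -3*t*exp(2*t)]
  [0, exp(2*t), 0]
  [3*t*exp(2*t), -2*t*exp(2*t), -3*t*exp(2*t) + exp(2*t)]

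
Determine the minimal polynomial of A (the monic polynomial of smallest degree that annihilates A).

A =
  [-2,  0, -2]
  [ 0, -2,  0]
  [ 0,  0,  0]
x^2 + 2*x

The characteristic polynomial is χ_A(x) = x*(x + 2)^2, so the eigenvalues are known. The minimal polynomial is
  m_A(x) = Π_λ (x − λ)^{k_λ}
where k_λ is the size of the *largest* Jordan block for λ (equivalently, the smallest k with (A − λI)^k v = 0 for every generalised eigenvector v of λ).

  λ = -2: largest Jordan block has size 1, contributing (x + 2)
  λ = 0: largest Jordan block has size 1, contributing (x − 0)

So m_A(x) = x*(x + 2) = x^2 + 2*x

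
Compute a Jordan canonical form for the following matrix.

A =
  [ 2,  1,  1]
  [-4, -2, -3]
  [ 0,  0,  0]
J_3(0)

The characteristic polynomial is
  det(x·I − A) = x^3

Eigenvalues and multiplicities (the geometric multiplicity of λ is n − rank(A − λI), which equals the number of Jordan blocks for λ):
  λ = 0: algebraic multiplicity = 3, geometric multiplicity = 1

Determining the block sizes for each eigenvalue:
  λ = 0: one block (gm = 1), so the single block has size am = 3 → block sizes [3]

Assembling the blocks gives a Jordan form
J =
  [0, 1, 0]
  [0, 0, 1]
  [0, 0, 0]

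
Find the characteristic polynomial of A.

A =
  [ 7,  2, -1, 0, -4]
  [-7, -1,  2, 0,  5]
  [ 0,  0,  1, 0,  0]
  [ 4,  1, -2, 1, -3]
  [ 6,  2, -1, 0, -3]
x^5 - 5*x^4 + 10*x^3 - 10*x^2 + 5*x - 1

Expanding det(x·I − A) (e.g. by cofactor expansion or by noting that A is similar to its Jordan form J, which has the same characteristic polynomial as A) gives
  χ_A(x) = x^5 - 5*x^4 + 10*x^3 - 10*x^2 + 5*x - 1
which factors as (x - 1)^5. The eigenvalues (with algebraic multiplicities) are λ = 1 with multiplicity 5.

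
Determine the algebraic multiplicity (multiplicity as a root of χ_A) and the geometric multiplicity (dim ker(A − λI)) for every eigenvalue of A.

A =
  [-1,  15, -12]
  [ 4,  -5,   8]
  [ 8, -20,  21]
λ = 5: alg = 3, geom = 2

Step 1 — factor the characteristic polynomial to read off the algebraic multiplicities:
  χ_A(x) = (x - 5)^3

Step 2 — compute geometric multiplicities via the rank-nullity identity g(λ) = n − rank(A − λI):
  rank(A − (5)·I) = 1, so dim ker(A − (5)·I) = n − 1 = 2

Summary:
  λ = 5: algebraic multiplicity = 3, geometric multiplicity = 2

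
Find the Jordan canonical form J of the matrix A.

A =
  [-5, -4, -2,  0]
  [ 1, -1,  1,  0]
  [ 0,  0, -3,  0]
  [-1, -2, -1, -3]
J_2(-3) ⊕ J_1(-3) ⊕ J_1(-3)

The characteristic polynomial is
  det(x·I − A) = x^4 + 12*x^3 + 54*x^2 + 108*x + 81 = (x + 3)^4

Eigenvalues and multiplicities (the geometric multiplicity of λ is n − rank(A − λI), which equals the number of Jordan blocks for λ):
  λ = -3: algebraic multiplicity = 4, geometric multiplicity = 3

Determining the block sizes for each eigenvalue:
  λ = -3: 3 blocks summing to 4 forces exactly one block of size 2 and the rest size 1 → block sizes [2, 1, 1]

Assembling the blocks gives a Jordan form
J =
  [-3,  1,  0,  0]
  [ 0, -3,  0,  0]
  [ 0,  0, -3,  0]
  [ 0,  0,  0, -3]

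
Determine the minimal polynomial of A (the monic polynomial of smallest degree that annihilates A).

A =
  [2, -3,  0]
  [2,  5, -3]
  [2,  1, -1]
x^3 - 6*x^2 + 12*x - 8

The characteristic polynomial is χ_A(x) = (x - 2)^3, so the eigenvalues are known. The minimal polynomial is
  m_A(x) = Π_λ (x − λ)^{k_λ}
where k_λ is the size of the *largest* Jordan block for λ (equivalently, the smallest k with (A − λI)^k v = 0 for every generalised eigenvector v of λ).

  λ = 2: largest Jordan block has size 3, contributing (x − 2)^3

So m_A(x) = (x - 2)^3 = x^3 - 6*x^2 + 12*x - 8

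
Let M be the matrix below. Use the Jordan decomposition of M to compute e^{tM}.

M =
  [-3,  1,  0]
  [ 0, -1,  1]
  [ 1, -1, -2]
e^{tM} =
  [t^2*exp(-2*t)/2 - t*exp(-2*t) + exp(-2*t), t*exp(-2*t), t^2*exp(-2*t)/2]
  [t^2*exp(-2*t)/2, t*exp(-2*t) + exp(-2*t), t^2*exp(-2*t)/2 + t*exp(-2*t)]
  [-t^2*exp(-2*t)/2 + t*exp(-2*t), -t*exp(-2*t), -t^2*exp(-2*t)/2 + exp(-2*t)]

Strategy: write M = P · J · P⁻¹ where J is a Jordan canonical form, so e^{tM} = P · e^{tJ} · P⁻¹, and e^{tJ} can be computed block-by-block.

M has Jordan form
J =
  [-2,  1,  0]
  [ 0, -2,  1]
  [ 0,  0, -2]
(up to reordering of blocks).

Per-block formulas:
  For a 3×3 Jordan block J_3(-2): exp(t · J_3(-2)) = e^(-2t)·(I + t·N + (t^2/2)·N^2), where N is the 3×3 nilpotent shift.

After assembling e^{tJ} and conjugating by P, we get:

e^{tM} =
  [t^2*exp(-2*t)/2 - t*exp(-2*t) + exp(-2*t), t*exp(-2*t), t^2*exp(-2*t)/2]
  [t^2*exp(-2*t)/2, t*exp(-2*t) + exp(-2*t), t^2*exp(-2*t)/2 + t*exp(-2*t)]
  [-t^2*exp(-2*t)/2 + t*exp(-2*t), -t*exp(-2*t), -t^2*exp(-2*t)/2 + exp(-2*t)]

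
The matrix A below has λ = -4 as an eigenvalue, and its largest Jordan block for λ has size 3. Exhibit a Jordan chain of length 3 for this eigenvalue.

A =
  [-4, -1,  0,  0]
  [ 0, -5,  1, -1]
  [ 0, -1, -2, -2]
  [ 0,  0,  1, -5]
A Jordan chain for λ = -4 of length 3:
v_1 = (1, 0, -1, -1)ᵀ
v_2 = (-1, -1, -1, 0)ᵀ
v_3 = (0, 1, 0, 0)ᵀ

Let N = A − (-4)·I. We want v_3 with N^3 v_3 = 0 but N^2 v_3 ≠ 0; then v_{j-1} := N · v_j for j = 3, …, 2.

Pick v_3 = (0, 1, 0, 0)ᵀ.
Then v_2 = N · v_3 = (-1, -1, -1, 0)ᵀ.
Then v_1 = N · v_2 = (1, 0, -1, -1)ᵀ.

Sanity check: (A − (-4)·I) v_1 = (0, 0, 0, 0)ᵀ = 0. ✓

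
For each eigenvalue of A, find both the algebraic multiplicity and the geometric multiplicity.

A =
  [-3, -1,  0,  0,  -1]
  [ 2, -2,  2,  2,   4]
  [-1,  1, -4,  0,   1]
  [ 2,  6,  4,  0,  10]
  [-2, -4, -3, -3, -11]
λ = -4: alg = 5, geom = 3

Step 1 — factor the characteristic polynomial to read off the algebraic multiplicities:
  χ_A(x) = (x + 4)^5

Step 2 — compute geometric multiplicities via the rank-nullity identity g(λ) = n − rank(A − λI):
  rank(A − (-4)·I) = 2, so dim ker(A − (-4)·I) = n − 2 = 3

Summary:
  λ = -4: algebraic multiplicity = 5, geometric multiplicity = 3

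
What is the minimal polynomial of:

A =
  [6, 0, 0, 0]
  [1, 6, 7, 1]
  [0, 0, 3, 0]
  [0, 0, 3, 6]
x^3 - 15*x^2 + 72*x - 108

The characteristic polynomial is χ_A(x) = (x - 6)^3*(x - 3), so the eigenvalues are known. The minimal polynomial is
  m_A(x) = Π_λ (x − λ)^{k_λ}
where k_λ is the size of the *largest* Jordan block for λ (equivalently, the smallest k with (A − λI)^k v = 0 for every generalised eigenvector v of λ).

  λ = 3: largest Jordan block has size 1, contributing (x − 3)
  λ = 6: largest Jordan block has size 2, contributing (x − 6)^2

So m_A(x) = (x - 6)^2*(x - 3) = x^3 - 15*x^2 + 72*x - 108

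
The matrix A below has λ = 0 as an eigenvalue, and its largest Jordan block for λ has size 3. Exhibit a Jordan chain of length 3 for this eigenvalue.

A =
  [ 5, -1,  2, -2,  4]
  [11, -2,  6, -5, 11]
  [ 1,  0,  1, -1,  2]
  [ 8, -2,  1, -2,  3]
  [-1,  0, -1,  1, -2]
A Jordan chain for λ = 0 of length 3:
v_1 = (-4, -12, -4, 0, 4)ᵀ
v_2 = (5, 11, 1, 8, -1)ᵀ
v_3 = (1, 0, 0, 0, 0)ᵀ

Let N = A − (0)·I. We want v_3 with N^3 v_3 = 0 but N^2 v_3 ≠ 0; then v_{j-1} := N · v_j for j = 3, …, 2.

Pick v_3 = (1, 0, 0, 0, 0)ᵀ.
Then v_2 = N · v_3 = (5, 11, 1, 8, -1)ᵀ.
Then v_1 = N · v_2 = (-4, -12, -4, 0, 4)ᵀ.

Sanity check: (A − (0)·I) v_1 = (0, 0, 0, 0, 0)ᵀ = 0. ✓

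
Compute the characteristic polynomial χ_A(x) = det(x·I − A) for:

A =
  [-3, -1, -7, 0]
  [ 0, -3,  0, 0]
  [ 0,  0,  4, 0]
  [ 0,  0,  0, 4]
x^4 - 2*x^3 - 23*x^2 + 24*x + 144

Expanding det(x·I − A) (e.g. by cofactor expansion or by noting that A is similar to its Jordan form J, which has the same characteristic polynomial as A) gives
  χ_A(x) = x^4 - 2*x^3 - 23*x^2 + 24*x + 144
which factors as (x - 4)^2*(x + 3)^2. The eigenvalues (with algebraic multiplicities) are λ = -3 with multiplicity 2, λ = 4 with multiplicity 2.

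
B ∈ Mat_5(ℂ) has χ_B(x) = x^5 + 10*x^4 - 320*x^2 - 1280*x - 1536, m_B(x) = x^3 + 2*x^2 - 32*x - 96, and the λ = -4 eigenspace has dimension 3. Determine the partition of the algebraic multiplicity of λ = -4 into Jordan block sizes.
Block sizes for λ = -4: [2, 1, 1]

Step 1 — from the characteristic polynomial, algebraic multiplicity of λ = -4 is 4. From dim ker(B − (-4)·I) = 3, there are exactly 3 Jordan blocks for λ = -4.
Step 2 — from the minimal polynomial, the factor (x + 4)^2 tells us the largest block for λ = -4 has size 2.
Step 3 — with total size 4, 3 blocks, and largest block 2, the block sizes (in nonincreasing order) are [2, 1, 1].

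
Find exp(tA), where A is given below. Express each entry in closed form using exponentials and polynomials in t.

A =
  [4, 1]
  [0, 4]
e^{tA} =
  [exp(4*t), t*exp(4*t)]
  [0, exp(4*t)]

Strategy: write A = P · J · P⁻¹ where J is a Jordan canonical form, so e^{tA} = P · e^{tJ} · P⁻¹, and e^{tJ} can be computed block-by-block.

A has Jordan form
J =
  [4, 1]
  [0, 4]
(up to reordering of blocks).

Per-block formulas:
  For a 2×2 Jordan block J_2(4): exp(t · J_2(4)) = e^(4t)·(I + t·N), where N is the 2×2 nilpotent shift.

After assembling e^{tJ} and conjugating by P, we get:

e^{tA} =
  [exp(4*t), t*exp(4*t)]
  [0, exp(4*t)]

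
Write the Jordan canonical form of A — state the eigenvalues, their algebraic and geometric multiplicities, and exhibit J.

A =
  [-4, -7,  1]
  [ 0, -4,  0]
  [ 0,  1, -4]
J_3(-4)

The characteristic polynomial is
  det(x·I − A) = x^3 + 12*x^2 + 48*x + 64 = (x + 4)^3

Eigenvalues and multiplicities (the geometric multiplicity of λ is n − rank(A − λI), which equals the number of Jordan blocks for λ):
  λ = -4: algebraic multiplicity = 3, geometric multiplicity = 1

Determining the block sizes for each eigenvalue:
  λ = -4: one block (gm = 1), so the single block has size am = 3 → block sizes [3]

Assembling the blocks gives a Jordan form
J =
  [-4,  1,  0]
  [ 0, -4,  1]
  [ 0,  0, -4]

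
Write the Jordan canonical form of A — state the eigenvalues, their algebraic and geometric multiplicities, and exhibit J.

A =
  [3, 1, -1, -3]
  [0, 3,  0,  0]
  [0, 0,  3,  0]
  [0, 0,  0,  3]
J_2(3) ⊕ J_1(3) ⊕ J_1(3)

The characteristic polynomial is
  det(x·I − A) = x^4 - 12*x^3 + 54*x^2 - 108*x + 81 = (x - 3)^4

Eigenvalues and multiplicities (the geometric multiplicity of λ is n − rank(A − λI), which equals the number of Jordan blocks for λ):
  λ = 3: algebraic multiplicity = 4, geometric multiplicity = 3

Determining the block sizes for each eigenvalue:
  λ = 3: 3 blocks summing to 4 forces exactly one block of size 2 and the rest size 1 → block sizes [2, 1, 1]

Assembling the blocks gives a Jordan form
J =
  [3, 1, 0, 0]
  [0, 3, 0, 0]
  [0, 0, 3, 0]
  [0, 0, 0, 3]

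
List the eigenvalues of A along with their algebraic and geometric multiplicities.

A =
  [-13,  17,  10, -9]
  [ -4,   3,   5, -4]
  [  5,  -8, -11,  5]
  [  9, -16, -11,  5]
λ = -4: alg = 4, geom = 2

Step 1 — factor the characteristic polynomial to read off the algebraic multiplicities:
  χ_A(x) = (x + 4)^4

Step 2 — compute geometric multiplicities via the rank-nullity identity g(λ) = n − rank(A − λI):
  rank(A − (-4)·I) = 2, so dim ker(A − (-4)·I) = n − 2 = 2

Summary:
  λ = -4: algebraic multiplicity = 4, geometric multiplicity = 2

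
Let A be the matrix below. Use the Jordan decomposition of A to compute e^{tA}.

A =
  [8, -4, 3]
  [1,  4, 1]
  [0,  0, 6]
e^{tA} =
  [2*t*exp(6*t) + exp(6*t), -4*t*exp(6*t), t^2*exp(6*t) + 3*t*exp(6*t)]
  [t*exp(6*t), -2*t*exp(6*t) + exp(6*t), t^2*exp(6*t)/2 + t*exp(6*t)]
  [0, 0, exp(6*t)]

Strategy: write A = P · J · P⁻¹ where J is a Jordan canonical form, so e^{tA} = P · e^{tJ} · P⁻¹, and e^{tJ} can be computed block-by-block.

A has Jordan form
J =
  [6, 1, 0]
  [0, 6, 1]
  [0, 0, 6]
(up to reordering of blocks).

Per-block formulas:
  For a 3×3 Jordan block J_3(6): exp(t · J_3(6)) = e^(6t)·(I + t·N + (t^2/2)·N^2), where N is the 3×3 nilpotent shift.

After assembling e^{tJ} and conjugating by P, we get:

e^{tA} =
  [2*t*exp(6*t) + exp(6*t), -4*t*exp(6*t), t^2*exp(6*t) + 3*t*exp(6*t)]
  [t*exp(6*t), -2*t*exp(6*t) + exp(6*t), t^2*exp(6*t)/2 + t*exp(6*t)]
  [0, 0, exp(6*t)]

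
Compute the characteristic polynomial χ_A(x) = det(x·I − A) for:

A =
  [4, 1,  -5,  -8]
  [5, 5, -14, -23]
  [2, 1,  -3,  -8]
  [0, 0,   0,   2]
x^4 - 8*x^3 + 24*x^2 - 32*x + 16

Expanding det(x·I − A) (e.g. by cofactor expansion or by noting that A is similar to its Jordan form J, which has the same characteristic polynomial as A) gives
  χ_A(x) = x^4 - 8*x^3 + 24*x^2 - 32*x + 16
which factors as (x - 2)^4. The eigenvalues (with algebraic multiplicities) are λ = 2 with multiplicity 4.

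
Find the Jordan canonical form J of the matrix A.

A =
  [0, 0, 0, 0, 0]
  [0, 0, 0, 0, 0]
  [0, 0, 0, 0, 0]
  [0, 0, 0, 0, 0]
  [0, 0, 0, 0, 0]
J_1(0) ⊕ J_1(0) ⊕ J_1(0) ⊕ J_1(0) ⊕ J_1(0)

The characteristic polynomial is
  det(x·I − A) = x^5

Eigenvalues and multiplicities (the geometric multiplicity of λ is n − rank(A − λI), which equals the number of Jordan blocks for λ):
  λ = 0: algebraic multiplicity = 5, geometric multiplicity = 5

Determining the block sizes for each eigenvalue:
  λ = 0: gm = am = 5, so every block has size 1 → block sizes [1, 1, 1, 1, 1]

Assembling the blocks gives a Jordan form
J =
  [0, 0, 0, 0, 0]
  [0, 0, 0, 0, 0]
  [0, 0, 0, 0, 0]
  [0, 0, 0, 0, 0]
  [0, 0, 0, 0, 0]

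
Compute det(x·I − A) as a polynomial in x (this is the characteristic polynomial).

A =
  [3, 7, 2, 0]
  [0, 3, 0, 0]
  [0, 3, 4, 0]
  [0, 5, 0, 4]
x^4 - 14*x^3 + 73*x^2 - 168*x + 144

Expanding det(x·I − A) (e.g. by cofactor expansion or by noting that A is similar to its Jordan form J, which has the same characteristic polynomial as A) gives
  χ_A(x) = x^4 - 14*x^3 + 73*x^2 - 168*x + 144
which factors as (x - 4)^2*(x - 3)^2. The eigenvalues (with algebraic multiplicities) are λ = 3 with multiplicity 2, λ = 4 with multiplicity 2.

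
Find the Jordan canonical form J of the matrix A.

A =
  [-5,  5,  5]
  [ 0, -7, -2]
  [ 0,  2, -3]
J_2(-5) ⊕ J_1(-5)

The characteristic polynomial is
  det(x·I − A) = x^3 + 15*x^2 + 75*x + 125 = (x + 5)^3

Eigenvalues and multiplicities (the geometric multiplicity of λ is n − rank(A − λI), which equals the number of Jordan blocks for λ):
  λ = -5: algebraic multiplicity = 3, geometric multiplicity = 2

Determining the block sizes for each eigenvalue:
  λ = -5: 2 blocks summing to 3 forces exactly one block of size 2 and the rest size 1 → block sizes [2, 1]

Assembling the blocks gives a Jordan form
J =
  [-5,  1,  0]
  [ 0, -5,  0]
  [ 0,  0, -5]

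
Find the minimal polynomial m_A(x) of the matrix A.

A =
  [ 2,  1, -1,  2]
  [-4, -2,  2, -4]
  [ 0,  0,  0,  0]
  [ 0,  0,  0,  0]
x^2

The characteristic polynomial is χ_A(x) = x^4, so the eigenvalues are known. The minimal polynomial is
  m_A(x) = Π_λ (x − λ)^{k_λ}
where k_λ is the size of the *largest* Jordan block for λ (equivalently, the smallest k with (A − λI)^k v = 0 for every generalised eigenvector v of λ).

  λ = 0: largest Jordan block has size 2, contributing (x − 0)^2

So m_A(x) = x^2 = x^2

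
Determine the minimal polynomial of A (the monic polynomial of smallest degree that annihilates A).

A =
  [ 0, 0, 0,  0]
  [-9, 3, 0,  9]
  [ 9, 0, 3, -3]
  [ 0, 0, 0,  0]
x^2 - 3*x

The characteristic polynomial is χ_A(x) = x^2*(x - 3)^2, so the eigenvalues are known. The minimal polynomial is
  m_A(x) = Π_λ (x − λ)^{k_λ}
where k_λ is the size of the *largest* Jordan block for λ (equivalently, the smallest k with (A − λI)^k v = 0 for every generalised eigenvector v of λ).

  λ = 0: largest Jordan block has size 1, contributing (x − 0)
  λ = 3: largest Jordan block has size 1, contributing (x − 3)

So m_A(x) = x*(x - 3) = x^2 - 3*x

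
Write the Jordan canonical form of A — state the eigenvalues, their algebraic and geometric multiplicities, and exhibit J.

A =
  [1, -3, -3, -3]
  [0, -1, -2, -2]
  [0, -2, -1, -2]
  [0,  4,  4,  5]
J_2(1) ⊕ J_1(1) ⊕ J_1(1)

The characteristic polynomial is
  det(x·I − A) = x^4 - 4*x^3 + 6*x^2 - 4*x + 1 = (x - 1)^4

Eigenvalues and multiplicities (the geometric multiplicity of λ is n − rank(A − λI), which equals the number of Jordan blocks for λ):
  λ = 1: algebraic multiplicity = 4, geometric multiplicity = 3

Determining the block sizes for each eigenvalue:
  λ = 1: 3 blocks summing to 4 forces exactly one block of size 2 and the rest size 1 → block sizes [2, 1, 1]

Assembling the blocks gives a Jordan form
J =
  [1, 1, 0, 0]
  [0, 1, 0, 0]
  [0, 0, 1, 0]
  [0, 0, 0, 1]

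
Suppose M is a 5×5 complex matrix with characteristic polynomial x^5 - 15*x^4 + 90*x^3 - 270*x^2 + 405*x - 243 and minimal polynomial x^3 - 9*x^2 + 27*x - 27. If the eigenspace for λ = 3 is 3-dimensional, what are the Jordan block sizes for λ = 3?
Block sizes for λ = 3: [3, 1, 1]

Step 1 — from the characteristic polynomial, algebraic multiplicity of λ = 3 is 5. From dim ker(M − (3)·I) = 3, there are exactly 3 Jordan blocks for λ = 3.
Step 2 — from the minimal polynomial, the factor (x − 3)^3 tells us the largest block for λ = 3 has size 3.
Step 3 — with total size 5, 3 blocks, and largest block 3, the block sizes (in nonincreasing order) are [3, 1, 1].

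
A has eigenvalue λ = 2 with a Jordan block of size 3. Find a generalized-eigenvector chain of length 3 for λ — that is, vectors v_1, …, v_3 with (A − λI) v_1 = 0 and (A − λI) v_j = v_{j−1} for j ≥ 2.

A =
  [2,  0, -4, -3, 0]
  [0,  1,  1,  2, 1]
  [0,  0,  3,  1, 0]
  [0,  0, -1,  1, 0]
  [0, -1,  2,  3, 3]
A Jordan chain for λ = 2 of length 3:
v_1 = (-1, 0, 0, 0, 0)ᵀ
v_2 = (-4, 1, 1, -1, 2)ᵀ
v_3 = (0, 0, 1, 0, 0)ᵀ

Let N = A − (2)·I. We want v_3 with N^3 v_3 = 0 but N^2 v_3 ≠ 0; then v_{j-1} := N · v_j for j = 3, …, 2.

Pick v_3 = (0, 0, 1, 0, 0)ᵀ.
Then v_2 = N · v_3 = (-4, 1, 1, -1, 2)ᵀ.
Then v_1 = N · v_2 = (-1, 0, 0, 0, 0)ᵀ.

Sanity check: (A − (2)·I) v_1 = (0, 0, 0, 0, 0)ᵀ = 0. ✓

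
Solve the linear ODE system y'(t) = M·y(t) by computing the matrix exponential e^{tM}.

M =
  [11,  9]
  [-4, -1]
e^{tM} =
  [6*t*exp(5*t) + exp(5*t), 9*t*exp(5*t)]
  [-4*t*exp(5*t), -6*t*exp(5*t) + exp(5*t)]

Strategy: write M = P · J · P⁻¹ where J is a Jordan canonical form, so e^{tM} = P · e^{tJ} · P⁻¹, and e^{tJ} can be computed block-by-block.

M has Jordan form
J =
  [5, 1]
  [0, 5]
(up to reordering of blocks).

Per-block formulas:
  For a 2×2 Jordan block J_2(5): exp(t · J_2(5)) = e^(5t)·(I + t·N), where N is the 2×2 nilpotent shift.

After assembling e^{tJ} and conjugating by P, we get:

e^{tM} =
  [6*t*exp(5*t) + exp(5*t), 9*t*exp(5*t)]
  [-4*t*exp(5*t), -6*t*exp(5*t) + exp(5*t)]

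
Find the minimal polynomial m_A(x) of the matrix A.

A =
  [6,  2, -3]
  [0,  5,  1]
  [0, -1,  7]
x^3 - 18*x^2 + 108*x - 216

The characteristic polynomial is χ_A(x) = (x - 6)^3, so the eigenvalues are known. The minimal polynomial is
  m_A(x) = Π_λ (x − λ)^{k_λ}
where k_λ is the size of the *largest* Jordan block for λ (equivalently, the smallest k with (A − λI)^k v = 0 for every generalised eigenvector v of λ).

  λ = 6: largest Jordan block has size 3, contributing (x − 6)^3

So m_A(x) = (x - 6)^3 = x^3 - 18*x^2 + 108*x - 216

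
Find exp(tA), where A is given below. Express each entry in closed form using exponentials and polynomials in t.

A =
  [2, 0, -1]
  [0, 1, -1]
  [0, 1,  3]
e^{tA} =
  [exp(2*t), -t^2*exp(2*t)/2, -t^2*exp(2*t)/2 - t*exp(2*t)]
  [0, -t*exp(2*t) + exp(2*t), -t*exp(2*t)]
  [0, t*exp(2*t), t*exp(2*t) + exp(2*t)]

Strategy: write A = P · J · P⁻¹ where J is a Jordan canonical form, so e^{tA} = P · e^{tJ} · P⁻¹, and e^{tJ} can be computed block-by-block.

A has Jordan form
J =
  [2, 1, 0]
  [0, 2, 1]
  [0, 0, 2]
(up to reordering of blocks).

Per-block formulas:
  For a 3×3 Jordan block J_3(2): exp(t · J_3(2)) = e^(2t)·(I + t·N + (t^2/2)·N^2), where N is the 3×3 nilpotent shift.

After assembling e^{tJ} and conjugating by P, we get:

e^{tA} =
  [exp(2*t), -t^2*exp(2*t)/2, -t^2*exp(2*t)/2 - t*exp(2*t)]
  [0, -t*exp(2*t) + exp(2*t), -t*exp(2*t)]
  [0, t*exp(2*t), t*exp(2*t) + exp(2*t)]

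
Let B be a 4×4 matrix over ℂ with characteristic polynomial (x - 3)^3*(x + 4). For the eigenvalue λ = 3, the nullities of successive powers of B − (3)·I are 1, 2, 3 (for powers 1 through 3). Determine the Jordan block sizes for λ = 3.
Block sizes for λ = 3: [3]

From the dimensions of kernels of powers, the number of Jordan blocks of size at least j is d_j − d_{j−1} where d_j = dim ker(N^j) (with d_0 = 0). Computing the differences gives [1, 1, 1].
The number of blocks of size exactly k is (#blocks of size ≥ k) − (#blocks of size ≥ k + 1), so the partition is: 1 block(s) of size 3.
In nonincreasing order the block sizes are [3].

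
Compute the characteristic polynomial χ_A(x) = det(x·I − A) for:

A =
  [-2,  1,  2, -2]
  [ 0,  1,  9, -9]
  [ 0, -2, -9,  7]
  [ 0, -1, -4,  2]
x^4 + 8*x^3 + 24*x^2 + 32*x + 16

Expanding det(x·I − A) (e.g. by cofactor expansion or by noting that A is similar to its Jordan form J, which has the same characteristic polynomial as A) gives
  χ_A(x) = x^4 + 8*x^3 + 24*x^2 + 32*x + 16
which factors as (x + 2)^4. The eigenvalues (with algebraic multiplicities) are λ = -2 with multiplicity 4.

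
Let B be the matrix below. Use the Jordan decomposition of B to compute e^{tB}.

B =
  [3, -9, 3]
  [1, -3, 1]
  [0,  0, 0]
e^{tB} =
  [3*t + 1, -9*t, 3*t]
  [t, 1 - 3*t, t]
  [0, 0, 1]

Strategy: write B = P · J · P⁻¹ where J is a Jordan canonical form, so e^{tB} = P · e^{tJ} · P⁻¹, and e^{tJ} can be computed block-by-block.

B has Jordan form
J =
  [0, 1, 0]
  [0, 0, 0]
  [0, 0, 0]
(up to reordering of blocks).

Per-block formulas:
  For a 1×1 block at λ = 0: exp(t · [0]) = [e^(0t)].
  For a 2×2 Jordan block J_2(0): exp(t · J_2(0)) = e^(0t)·(I + t·N), where N is the 2×2 nilpotent shift.

After assembling e^{tJ} and conjugating by P, we get:

e^{tB} =
  [3*t + 1, -9*t, 3*t]
  [t, 1 - 3*t, t]
  [0, 0, 1]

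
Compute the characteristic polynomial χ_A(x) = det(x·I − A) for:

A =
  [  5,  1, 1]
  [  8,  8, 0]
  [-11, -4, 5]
x^3 - 18*x^2 + 108*x - 216

Expanding det(x·I − A) (e.g. by cofactor expansion or by noting that A is similar to its Jordan form J, which has the same characteristic polynomial as A) gives
  χ_A(x) = x^3 - 18*x^2 + 108*x - 216
which factors as (x - 6)^3. The eigenvalues (with algebraic multiplicities) are λ = 6 with multiplicity 3.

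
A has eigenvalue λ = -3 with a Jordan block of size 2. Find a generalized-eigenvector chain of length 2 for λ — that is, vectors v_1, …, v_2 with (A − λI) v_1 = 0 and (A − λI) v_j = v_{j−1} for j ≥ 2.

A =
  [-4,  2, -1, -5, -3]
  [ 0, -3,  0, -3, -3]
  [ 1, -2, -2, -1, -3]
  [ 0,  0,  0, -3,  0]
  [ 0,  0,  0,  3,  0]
A Jordan chain for λ = -3 of length 2:
v_1 = (-1, 0, 1, 0, 0)ᵀ
v_2 = (1, 0, 0, 0, 0)ᵀ

Let N = A − (-3)·I. We want v_2 with N^2 v_2 = 0 but N^1 v_2 ≠ 0; then v_{j-1} := N · v_j for j = 2, …, 2.

Pick v_2 = (1, 0, 0, 0, 0)ᵀ.
Then v_1 = N · v_2 = (-1, 0, 1, 0, 0)ᵀ.

Sanity check: (A − (-3)·I) v_1 = (0, 0, 0, 0, 0)ᵀ = 0. ✓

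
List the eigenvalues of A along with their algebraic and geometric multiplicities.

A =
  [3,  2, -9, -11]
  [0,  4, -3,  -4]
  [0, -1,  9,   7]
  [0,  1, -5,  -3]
λ = 3: alg = 3, geom = 2; λ = 4: alg = 1, geom = 1

Step 1 — factor the characteristic polynomial to read off the algebraic multiplicities:
  χ_A(x) = (x - 4)*(x - 3)^3

Step 2 — compute geometric multiplicities via the rank-nullity identity g(λ) = n − rank(A − λI):
  rank(A − (3)·I) = 2, so dim ker(A − (3)·I) = n − 2 = 2
  rank(A − (4)·I) = 3, so dim ker(A − (4)·I) = n − 3 = 1

Summary:
  λ = 3: algebraic multiplicity = 3, geometric multiplicity = 2
  λ = 4: algebraic multiplicity = 1, geometric multiplicity = 1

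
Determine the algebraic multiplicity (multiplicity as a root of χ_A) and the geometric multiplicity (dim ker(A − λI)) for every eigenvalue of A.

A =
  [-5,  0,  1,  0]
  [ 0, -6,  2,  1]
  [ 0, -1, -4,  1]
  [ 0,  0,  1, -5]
λ = -5: alg = 4, geom = 2

Step 1 — factor the characteristic polynomial to read off the algebraic multiplicities:
  χ_A(x) = (x + 5)^4

Step 2 — compute geometric multiplicities via the rank-nullity identity g(λ) = n − rank(A − λI):
  rank(A − (-5)·I) = 2, so dim ker(A − (-5)·I) = n − 2 = 2

Summary:
  λ = -5: algebraic multiplicity = 4, geometric multiplicity = 2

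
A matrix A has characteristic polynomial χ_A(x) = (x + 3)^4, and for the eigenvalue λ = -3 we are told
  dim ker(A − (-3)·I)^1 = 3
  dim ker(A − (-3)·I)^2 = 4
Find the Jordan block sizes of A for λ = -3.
Block sizes for λ = -3: [2, 1, 1]

From the dimensions of kernels of powers, the number of Jordan blocks of size at least j is d_j − d_{j−1} where d_j = dim ker(N^j) (with d_0 = 0). Computing the differences gives [3, 1].
The number of blocks of size exactly k is (#blocks of size ≥ k) − (#blocks of size ≥ k + 1), so the partition is: 2 block(s) of size 1, 1 block(s) of size 2.
In nonincreasing order the block sizes are [2, 1, 1].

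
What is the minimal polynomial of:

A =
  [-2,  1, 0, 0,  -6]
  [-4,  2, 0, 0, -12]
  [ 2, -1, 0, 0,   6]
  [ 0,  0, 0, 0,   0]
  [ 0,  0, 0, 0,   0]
x^2

The characteristic polynomial is χ_A(x) = x^5, so the eigenvalues are known. The minimal polynomial is
  m_A(x) = Π_λ (x − λ)^{k_λ}
where k_λ is the size of the *largest* Jordan block for λ (equivalently, the smallest k with (A − λI)^k v = 0 for every generalised eigenvector v of λ).

  λ = 0: largest Jordan block has size 2, contributing (x − 0)^2

So m_A(x) = x^2 = x^2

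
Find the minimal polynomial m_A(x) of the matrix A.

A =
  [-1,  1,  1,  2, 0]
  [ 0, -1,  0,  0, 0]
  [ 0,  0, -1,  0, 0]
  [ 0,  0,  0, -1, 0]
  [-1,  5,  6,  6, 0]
x^3 + 2*x^2 + x

The characteristic polynomial is χ_A(x) = x*(x + 1)^4, so the eigenvalues are known. The minimal polynomial is
  m_A(x) = Π_λ (x − λ)^{k_λ}
where k_λ is the size of the *largest* Jordan block for λ (equivalently, the smallest k with (A − λI)^k v = 0 for every generalised eigenvector v of λ).

  λ = -1: largest Jordan block has size 2, contributing (x + 1)^2
  λ = 0: largest Jordan block has size 1, contributing (x − 0)

So m_A(x) = x*(x + 1)^2 = x^3 + 2*x^2 + x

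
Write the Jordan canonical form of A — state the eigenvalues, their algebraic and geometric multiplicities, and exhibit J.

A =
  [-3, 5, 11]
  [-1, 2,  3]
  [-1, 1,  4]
J_3(1)

The characteristic polynomial is
  det(x·I − A) = x^3 - 3*x^2 + 3*x - 1 = (x - 1)^3

Eigenvalues and multiplicities (the geometric multiplicity of λ is n − rank(A − λI), which equals the number of Jordan blocks for λ):
  λ = 1: algebraic multiplicity = 3, geometric multiplicity = 1

Determining the block sizes for each eigenvalue:
  λ = 1: one block (gm = 1), so the single block has size am = 3 → block sizes [3]

Assembling the blocks gives a Jordan form
J =
  [1, 1, 0]
  [0, 1, 1]
  [0, 0, 1]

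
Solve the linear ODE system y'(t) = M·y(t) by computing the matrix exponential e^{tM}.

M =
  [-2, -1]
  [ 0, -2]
e^{tM} =
  [exp(-2*t), -t*exp(-2*t)]
  [0, exp(-2*t)]

Strategy: write M = P · J · P⁻¹ where J is a Jordan canonical form, so e^{tM} = P · e^{tJ} · P⁻¹, and e^{tJ} can be computed block-by-block.

M has Jordan form
J =
  [-2,  1]
  [ 0, -2]
(up to reordering of blocks).

Per-block formulas:
  For a 2×2 Jordan block J_2(-2): exp(t · J_2(-2)) = e^(-2t)·(I + t·N), where N is the 2×2 nilpotent shift.

After assembling e^{tJ} and conjugating by P, we get:

e^{tM} =
  [exp(-2*t), -t*exp(-2*t)]
  [0, exp(-2*t)]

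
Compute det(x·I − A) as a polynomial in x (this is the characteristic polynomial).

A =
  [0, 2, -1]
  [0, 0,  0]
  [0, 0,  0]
x^3

Expanding det(x·I − A) (e.g. by cofactor expansion or by noting that A is similar to its Jordan form J, which has the same characteristic polynomial as A) gives
  χ_A(x) = x^3
which factors as x^3. The eigenvalues (with algebraic multiplicities) are λ = 0 with multiplicity 3.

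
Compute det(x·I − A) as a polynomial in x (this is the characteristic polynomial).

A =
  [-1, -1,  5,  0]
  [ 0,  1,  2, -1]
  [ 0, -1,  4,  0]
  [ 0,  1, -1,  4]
x^4 - 8*x^3 + 18*x^2 - 27

Expanding det(x·I − A) (e.g. by cofactor expansion or by noting that A is similar to its Jordan form J, which has the same characteristic polynomial as A) gives
  χ_A(x) = x^4 - 8*x^3 + 18*x^2 - 27
which factors as (x - 3)^3*(x + 1). The eigenvalues (with algebraic multiplicities) are λ = -1 with multiplicity 1, λ = 3 with multiplicity 3.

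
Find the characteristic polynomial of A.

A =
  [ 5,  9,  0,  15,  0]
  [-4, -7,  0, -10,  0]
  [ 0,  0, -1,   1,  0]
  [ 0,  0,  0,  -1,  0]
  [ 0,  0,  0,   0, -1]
x^5 + 5*x^4 + 10*x^3 + 10*x^2 + 5*x + 1

Expanding det(x·I − A) (e.g. by cofactor expansion or by noting that A is similar to its Jordan form J, which has the same characteristic polynomial as A) gives
  χ_A(x) = x^5 + 5*x^4 + 10*x^3 + 10*x^2 + 5*x + 1
which factors as (x + 1)^5. The eigenvalues (with algebraic multiplicities) are λ = -1 with multiplicity 5.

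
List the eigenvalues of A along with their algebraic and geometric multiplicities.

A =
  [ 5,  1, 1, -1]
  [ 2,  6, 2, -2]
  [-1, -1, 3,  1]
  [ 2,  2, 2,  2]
λ = 4: alg = 4, geom = 3

Step 1 — factor the characteristic polynomial to read off the algebraic multiplicities:
  χ_A(x) = (x - 4)^4

Step 2 — compute geometric multiplicities via the rank-nullity identity g(λ) = n − rank(A − λI):
  rank(A − (4)·I) = 1, so dim ker(A − (4)·I) = n − 1 = 3

Summary:
  λ = 4: algebraic multiplicity = 4, geometric multiplicity = 3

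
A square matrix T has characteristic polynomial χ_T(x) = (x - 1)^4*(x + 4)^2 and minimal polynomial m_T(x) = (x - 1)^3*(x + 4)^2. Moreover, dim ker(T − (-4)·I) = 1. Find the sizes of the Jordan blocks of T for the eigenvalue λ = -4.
Block sizes for λ = -4: [2]

Step 1 — from the characteristic polynomial, algebraic multiplicity of λ = -4 is 2. From dim ker(T − (-4)·I) = 1, there are exactly 1 Jordan blocks for λ = -4.
Step 2 — from the minimal polynomial, the factor (x + 4)^2 tells us the largest block for λ = -4 has size 2.
Step 3 — with total size 2, 1 blocks, and largest block 2, the block sizes (in nonincreasing order) are [2].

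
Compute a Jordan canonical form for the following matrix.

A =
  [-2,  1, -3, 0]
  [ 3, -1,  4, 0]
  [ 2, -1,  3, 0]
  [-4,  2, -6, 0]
J_3(0) ⊕ J_1(0)

The characteristic polynomial is
  det(x·I − A) = x^4

Eigenvalues and multiplicities (the geometric multiplicity of λ is n − rank(A − λI), which equals the number of Jordan blocks for λ):
  λ = 0: algebraic multiplicity = 4, geometric multiplicity = 2

Determining the block sizes for each eigenvalue:
  λ = 0: with am = 4 and gm = 2, the partition is not yet determined (e.g. several partitions of 4 into 2 parts exist). Let N = A − (0)·I. Computing rank(N^1) = 2, rank(N^2) = 1, rank(N^3) = 0; the number of blocks of size ≥ j is rank(N^{j−1}) − rank(N^j), giving [2, 1, 1]. So we have 1 block(s) of size 3, 1 block(s) of size 1 → block sizes [3, 1]

Assembling the blocks gives a Jordan form
J =
  [0, 1, 0, 0]
  [0, 0, 1, 0]
  [0, 0, 0, 0]
  [0, 0, 0, 0]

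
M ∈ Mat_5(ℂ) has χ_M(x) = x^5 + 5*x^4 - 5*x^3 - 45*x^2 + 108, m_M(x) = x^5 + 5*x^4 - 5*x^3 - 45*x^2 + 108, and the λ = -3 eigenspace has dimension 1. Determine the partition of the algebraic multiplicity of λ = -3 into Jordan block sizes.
Block sizes for λ = -3: [3]

Step 1 — from the characteristic polynomial, algebraic multiplicity of λ = -3 is 3. From dim ker(M − (-3)·I) = 1, there are exactly 1 Jordan blocks for λ = -3.
Step 2 — from the minimal polynomial, the factor (x + 3)^3 tells us the largest block for λ = -3 has size 3.
Step 3 — with total size 3, 1 blocks, and largest block 3, the block sizes (in nonincreasing order) are [3].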